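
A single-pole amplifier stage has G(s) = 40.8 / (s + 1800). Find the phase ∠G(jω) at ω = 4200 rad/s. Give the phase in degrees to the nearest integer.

-67°

∠(j4200 + 1800) = arctan(4200/1800) = 66.80°
∠G(j4200) = −66.80° = -66.80°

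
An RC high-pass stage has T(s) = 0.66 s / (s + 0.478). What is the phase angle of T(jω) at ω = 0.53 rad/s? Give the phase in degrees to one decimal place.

∠(j0.53) = 90.00°
∠(j0.53 + 0.478) = arctan(0.53/0.478) = 47.95°
∠T(j0.53) = 90.00° − 47.95° = 42.05°

42.0°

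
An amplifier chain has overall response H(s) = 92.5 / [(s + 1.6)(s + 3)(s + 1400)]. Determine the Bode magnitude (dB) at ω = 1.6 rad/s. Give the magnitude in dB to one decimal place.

|j1.6 + 1.6| = √(1.6² + 1.6²) = 2.263
|j1.6 + 3| = √(1.6² + 3²) = 3.4
|j1.6 + 1400| = √(1.6² + 1400²) = 1400
|H(j1.6)| = 92.5 / (2.263 × 3.4 × 1400) = 0.0085881
20 log₁₀(0.0085881) = -41.32 dB

-41.3 dB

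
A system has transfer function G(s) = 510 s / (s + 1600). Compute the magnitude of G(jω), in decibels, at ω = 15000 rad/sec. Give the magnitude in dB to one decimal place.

54.1 dB

|j15000| = 1.5e+04
|j15000 + 1600| = √(15000² + 1600²) = 1.509e+04
|G(j15000)| = 510 × 1.5e+04 / 1.509e+04 = 507.12
20 log₁₀(507.12) = 54.10 dB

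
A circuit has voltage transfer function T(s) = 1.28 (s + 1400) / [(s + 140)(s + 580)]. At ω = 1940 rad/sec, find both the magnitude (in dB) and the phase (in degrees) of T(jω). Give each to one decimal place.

|T| = -62.2 dB, ∠T = -105.0°

|j1940 + 1400| = √(1940² + 1400²) = 2392
|j1940 + 140| = √(1940² + 140²) = 1945
|j1940 + 580| = √(1940² + 580²) = 2025
|T(j1940)| = 1.28 × 2392 / (1945 × 2025) = 0.00077754
20 log₁₀(0.00077754) = -62.19 dB
∠(j1940 + 1400) = arctan(1940/1400) = 54.18°
∠(j1940 + 140) = arctan(1940/140) = 85.87°
∠(j1940 + 580) = arctan(1940/580) = 73.35°
∠T(j1940) = 54.18° − (85.87° + 73.35°) = -105.04°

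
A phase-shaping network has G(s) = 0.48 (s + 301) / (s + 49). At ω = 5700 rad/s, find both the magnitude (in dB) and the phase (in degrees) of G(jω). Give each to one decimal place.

|G| = -6.4 dB, ∠G = -2.5°

|j5700 + 301| = √(5700² + 301²) = 5708
|j5700 + 49| = √(5700² + 49²) = 5700
|G(j5700)| = 0.48 × 5708 / 5700 = 0.48065
20 log₁₀(0.48065) = -6.36 dB
∠(j5700 + 301) = arctan(5700/301) = 86.98°
∠(j5700 + 49) = arctan(5700/49) = 89.51°
∠G(j5700) = 86.98° − 89.51° = -2.53°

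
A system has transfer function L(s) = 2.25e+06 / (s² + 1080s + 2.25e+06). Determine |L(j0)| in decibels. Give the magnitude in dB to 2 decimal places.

0.00 dB

L(0) = 2.25e+06 / 2.25e+06 = 1
20 log₁₀(1) = 0.000 dB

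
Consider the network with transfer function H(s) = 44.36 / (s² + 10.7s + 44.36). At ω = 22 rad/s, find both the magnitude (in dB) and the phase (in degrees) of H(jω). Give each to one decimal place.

|H| = -21.0 dB, ∠H = -151.8°

|(j22)² + 10.7(j22) + 44.36| = |-439.64 + j235.4| = 498.7
|H(j22)| = 44.36 / 498.7 = 0.088952
20 log₁₀(0.088952) = -21.02 dB
∠[(j22)² + 10.7(j22) + 44.36] = ∠[-439.64 + j235.4] = 151.83°
∠H(j22) = −151.83° = -151.83°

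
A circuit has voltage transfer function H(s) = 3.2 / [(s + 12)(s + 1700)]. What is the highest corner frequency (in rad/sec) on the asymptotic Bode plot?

1700 rad/sec

Break frequencies occur at each pole and zero magnitude: 12 rad/sec, 1700 rad/sec.
The highest is 1700 rad/sec.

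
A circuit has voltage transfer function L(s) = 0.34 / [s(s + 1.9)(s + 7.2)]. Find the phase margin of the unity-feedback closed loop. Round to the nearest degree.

Gain crossover: |L(jω)| = 1 at ω ≈ 0.0249 rad/s.
∠L(j0.0249) = −90° − arctan(0.0249/1.9) − arctan(0.0249/7.2) ≈ -90.95°
PM = 180° + (-90.95°) = 89.05°

89°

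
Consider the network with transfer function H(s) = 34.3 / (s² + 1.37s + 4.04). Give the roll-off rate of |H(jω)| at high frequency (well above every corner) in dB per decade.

With 0 zeros and 2 poles, the high-frequency asymptotic slope is 20 × (0 − 2) = -40 dB/decade.

-40 dB/decade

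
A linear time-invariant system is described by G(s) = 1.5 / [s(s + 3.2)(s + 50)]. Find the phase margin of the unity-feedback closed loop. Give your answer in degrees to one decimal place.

89.8°

Gain crossover: |G(jω)| = 1 at ω ≈ 0.00937 rad/sec.
∠G(j0.00937) = −90° − arctan(0.00937/3.2) − arctan(0.00937/50) ≈ -90.18°
PM = 180° + (-90.18°) = 89.82°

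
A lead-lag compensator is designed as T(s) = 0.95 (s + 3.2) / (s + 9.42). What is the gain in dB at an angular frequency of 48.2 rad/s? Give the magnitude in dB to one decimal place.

-0.6 dB

|j48.2 + 3.2| = √(48.2² + 3.2²) = 48.31
|j48.2 + 9.42| = √(48.2² + 9.42²) = 49.11
|T(j48.2)| = 0.95 × 48.31 / 49.11 = 0.93441
20 log₁₀(0.93441) = -0.59 dB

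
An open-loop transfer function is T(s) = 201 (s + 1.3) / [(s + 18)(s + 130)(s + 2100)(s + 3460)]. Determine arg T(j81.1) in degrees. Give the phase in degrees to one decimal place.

∠(j81.1 + 1.3) = arctan(81.1/1.3) = 89.08°
∠(j81.1 + 18) = arctan(81.1/18) = 77.49°
∠(j81.1 + 130) = arctan(81.1/130) = 31.96°
∠(j81.1 + 2100) = arctan(81.1/2100) = 2.21°
∠(j81.1 + 3460) = arctan(81.1/3460) = 1.34°
∠T(j81.1) = 89.08° − (77.49° + 31.96° + 2.21° + 1.34°) = -23.92°

-23.9°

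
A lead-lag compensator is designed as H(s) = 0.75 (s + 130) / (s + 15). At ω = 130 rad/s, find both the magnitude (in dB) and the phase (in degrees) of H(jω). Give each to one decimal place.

|j130 + 130| = √(130² + 130²) = 183.8
|j130 + 15| = √(130² + 15²) = 130.9
|H(j130)| = 0.75 × 183.8 / 130.9 = 1.0537
20 log₁₀(1.0537) = 0.45 dB
∠(j130 + 130) = arctan(130/130) = 45.00°
∠(j130 + 15) = arctan(130/15) = 83.42°
∠H(j130) = 45.00° − 83.42° = -38.42°

|H| = 0.5 dB, ∠H = -38.4°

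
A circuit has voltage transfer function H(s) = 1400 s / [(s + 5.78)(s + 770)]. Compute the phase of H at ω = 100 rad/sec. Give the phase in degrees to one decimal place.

∠(j100) = 90.00°
∠(j100 + 5.78) = arctan(100/5.78) = 86.69°
∠(j100 + 770) = arctan(100/770) = 7.40°
∠H(j100) = 90.00° − (86.69° + 7.40°) = -4.09°

-4.1°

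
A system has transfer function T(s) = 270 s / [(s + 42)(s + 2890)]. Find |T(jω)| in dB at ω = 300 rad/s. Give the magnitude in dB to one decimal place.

|j300| = 300
|j300 + 42| = √(300² + 42²) = 302.9
|j300 + 2890| = √(300² + 2890²) = 2906
|T(j300)| = 270 × 300 / (302.9 × 2906) = 0.092029
20 log₁₀(0.092029) = -20.72 dB

-20.7 dB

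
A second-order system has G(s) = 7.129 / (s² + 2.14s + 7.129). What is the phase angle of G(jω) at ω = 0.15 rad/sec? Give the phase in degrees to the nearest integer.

-3°

∠[(j0.15)² + 2.14(j0.15) + 7.129] = ∠[7.1065 + j0.321] = 2.59°
∠G(j0.15) = −2.59° = -2.59°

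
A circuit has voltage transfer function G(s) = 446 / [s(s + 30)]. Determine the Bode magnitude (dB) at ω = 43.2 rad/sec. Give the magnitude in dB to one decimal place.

-14.1 dB

|j43.2 + 30| = √(43.2² + 30²) = 52.6
|j43.2| = 43.2
|G(j43.2)| = 446 / (52.6 × 43.2) = 0.19629
20 log₁₀(0.19629) = -14.14 dB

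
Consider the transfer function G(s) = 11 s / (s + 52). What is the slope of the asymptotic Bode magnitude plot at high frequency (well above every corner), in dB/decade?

With 1 zero and 1 pole, the high-frequency asymptotic slope is 20 × (1 − 1) = 0 dB/decade.

0 dB/decade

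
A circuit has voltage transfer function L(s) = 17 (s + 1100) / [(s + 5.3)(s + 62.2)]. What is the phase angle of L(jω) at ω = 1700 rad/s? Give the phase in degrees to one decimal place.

-120.6°

∠(j1700 + 1100) = arctan(1700/1100) = 57.09°
∠(j1700 + 5.3) = arctan(1700/5.3) = 89.82°
∠(j1700 + 62.2) = arctan(1700/62.2) = 87.90°
∠L(j1700) = 57.09° − (89.82° + 87.90°) = -120.63°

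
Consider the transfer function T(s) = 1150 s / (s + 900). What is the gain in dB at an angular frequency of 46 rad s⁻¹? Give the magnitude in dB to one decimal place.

|j46| = 46
|j46 + 900| = √(46² + 900²) = 901.2
|T(j46)| = 1150 × 46 / 901.2 = 58.701
20 log₁₀(58.701) = 35.37 dB

35.4 dB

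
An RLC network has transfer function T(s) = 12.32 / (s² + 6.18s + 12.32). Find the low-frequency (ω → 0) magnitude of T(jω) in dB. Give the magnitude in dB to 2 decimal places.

0.00 dB

T(0) = 12.32 / 12.32 = 1
20 log₁₀(1) = 0.000 dB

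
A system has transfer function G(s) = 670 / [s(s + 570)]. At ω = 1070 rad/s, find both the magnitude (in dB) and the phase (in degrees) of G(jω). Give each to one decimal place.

|j1070 + 570| = √(1070² + 570²) = 1212
|j1070| = 1070
|G(j1070)| = 670 / (1212 × 1070) = 0.00051649
20 log₁₀(0.00051649) = -65.74 dB
∠(j1070 + 570) = arctan(1070/570) = 61.96°
∠(j1070) = 90.00°
∠G(j1070) = − (61.96° + 90.00°) = -151.96°

|G| = -65.7 dB, ∠G = -152.0°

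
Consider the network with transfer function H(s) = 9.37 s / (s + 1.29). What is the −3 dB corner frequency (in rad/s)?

1.29 rad/s

For a single-pole high-pass, the −3 dB point is at the pole: ω = 1.29 rad/s.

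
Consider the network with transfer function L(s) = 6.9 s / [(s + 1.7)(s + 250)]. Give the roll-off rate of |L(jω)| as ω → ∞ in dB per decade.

With 1 zero and 2 poles, the high-frequency asymptotic slope is 20 × (1 − 2) = -20 dB/decade.

-20 dB/decade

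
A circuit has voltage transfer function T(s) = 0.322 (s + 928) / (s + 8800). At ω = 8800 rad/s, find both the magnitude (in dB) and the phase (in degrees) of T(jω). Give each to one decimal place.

|T| = -12.8 dB, ∠T = 39.0°

|j8800 + 928| = √(8800² + 928²) = 8849
|j8800 + 8800| = √(8800² + 8800²) = 1.245e+04
|T(j8800)| = 0.322 × 8849 / 1.245e+04 = 0.22895
20 log₁₀(0.22895) = -12.81 dB
∠(j8800 + 928) = arctan(8800/928) = 83.98°
∠(j8800 + 8800) = arctan(8800/8800) = 45.00°
∠T(j8800) = 83.98° − 45.00° = 38.98°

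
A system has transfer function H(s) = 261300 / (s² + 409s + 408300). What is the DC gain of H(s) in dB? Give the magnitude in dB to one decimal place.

-3.9 dB

H(0) = 261300 / 408300 = 0.63997
20 log₁₀(0.63997) = -3.88 dB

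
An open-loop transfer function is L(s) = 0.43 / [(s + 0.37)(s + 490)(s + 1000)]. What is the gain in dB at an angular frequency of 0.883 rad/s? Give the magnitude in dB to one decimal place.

-120.8 dB

|j0.883 + 0.37| = √(0.883² + 0.37²) = 0.9574
|j0.883 + 490| = √(0.883² + 490²) = 490
|j0.883 + 1000| = √(0.883² + 1000²) = 1000
|L(j0.883)| = 0.43 / (0.9574 × 490 × 1000) = 9.1661e-07
20 log₁₀(9.1661e-07) = -120.76 dB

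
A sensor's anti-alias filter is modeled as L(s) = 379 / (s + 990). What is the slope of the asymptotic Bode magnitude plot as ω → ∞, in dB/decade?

With 0 zeros and 1 pole, the high-frequency asymptotic slope is 20 × (0 − 1) = -20 dB/decade.

-20 dB/decade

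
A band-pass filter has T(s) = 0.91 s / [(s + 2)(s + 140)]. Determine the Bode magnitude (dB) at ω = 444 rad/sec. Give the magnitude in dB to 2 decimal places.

|j444| = 444
|j444 + 2| = √(444² + 2²) = 444
|j444 + 140| = √(444² + 140²) = 465.5
|T(j444)| = 0.91 × 444 / (444 × 465.5) = 0.0019547
20 log₁₀(0.0019547) = -54.179 dB

-54.18 dB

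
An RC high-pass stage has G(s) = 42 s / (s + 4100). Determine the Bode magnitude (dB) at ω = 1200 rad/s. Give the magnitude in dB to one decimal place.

21.4 dB

|j1200| = 1200
|j1200 + 4100| = √(1200² + 4100²) = 4272
|G(j1200)| = 42 × 1200 / 4272 = 11.798
20 log₁₀(11.798) = 21.44 dB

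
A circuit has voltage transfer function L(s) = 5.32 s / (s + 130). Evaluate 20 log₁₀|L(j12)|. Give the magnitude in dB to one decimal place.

|j12| = 12
|j12 + 130| = √(12² + 130²) = 130.6
|L(j12)| = 5.32 × 12 / 130.6 = 0.489
20 log₁₀(0.489) = -6.21 dB

-6.2 dB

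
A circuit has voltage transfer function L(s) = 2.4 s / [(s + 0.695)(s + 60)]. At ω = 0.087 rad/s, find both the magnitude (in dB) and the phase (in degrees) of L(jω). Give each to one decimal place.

|L| = -46.1 dB, ∠L = 82.8°

|j0.087| = 0.087
|j0.087 + 0.695| = √(0.087² + 0.695²) = 0.7004
|j0.087 + 60| = √(0.087² + 60²) = 60
|L(j0.087)| = 2.4 × 0.087 / (0.7004 × 60) = 0.0049684
20 log₁₀(0.0049684) = -46.08 dB
∠(j0.087) = 90.00°
∠(j0.087 + 0.695) = arctan(0.087/0.695) = 7.14°
∠(j0.087 + 60) = arctan(0.087/60) = 0.08°
∠L(j0.087) = 90.00° − (7.14° + 0.08°) = 82.78°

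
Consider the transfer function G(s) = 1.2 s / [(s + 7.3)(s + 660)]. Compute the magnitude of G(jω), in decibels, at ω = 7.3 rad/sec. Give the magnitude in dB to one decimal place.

-57.8 dB

|j7.3| = 7.3
|j7.3 + 7.3| = √(7.3² + 7.3²) = 10.32
|j7.3 + 660| = √(7.3² + 660²) = 660
|G(j7.3)| = 1.2 × 7.3 / (10.32 × 660) = 0.0012856
20 log₁₀(0.0012856) = -57.82 dB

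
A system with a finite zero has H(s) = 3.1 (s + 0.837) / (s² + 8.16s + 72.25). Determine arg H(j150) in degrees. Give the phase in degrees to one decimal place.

-87.2°

∠(j150 + 0.837) = arctan(150/0.837) = 89.68°
∠[(j150)² + 8.16(j150) + 72.25] = ∠[-22428 + j1224] = 176.88°
∠H(j150) = 89.68° − 176.88° = -87.20°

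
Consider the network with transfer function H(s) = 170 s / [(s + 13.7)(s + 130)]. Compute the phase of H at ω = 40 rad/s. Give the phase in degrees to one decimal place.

1.8°

∠(j40) = 90.00°
∠(j40 + 13.7) = arctan(40/13.7) = 71.09°
∠(j40 + 130) = arctan(40/130) = 17.10°
∠H(j40) = 90.00° − (71.09° + 17.10°) = 1.80°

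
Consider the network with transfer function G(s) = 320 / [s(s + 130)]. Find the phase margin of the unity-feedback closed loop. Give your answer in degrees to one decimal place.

88.9 deg

Gain crossover: |G(jω)| = 1 at ω ≈ 2.46 rad/sec.
∠G(j2.46) = −90° − arctan(2.46/130) ≈ -91.08°
PM = 180° + (-91.08°) = 88.92°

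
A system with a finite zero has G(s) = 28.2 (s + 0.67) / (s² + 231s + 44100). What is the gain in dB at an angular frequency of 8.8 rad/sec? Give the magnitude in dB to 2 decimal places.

-44.96 dB

|j8.8 + 0.67| = √(8.8² + 0.67²) = 8.825
|(j8.8)² + 231(j8.8) + 44100| = |44023 + j2032.8| = 4.407e+04
|G(j8.8)| = 28.2 × 8.825 / 4.407e+04 = 0.0056474
20 log₁₀(0.0056474) = -44.963 dB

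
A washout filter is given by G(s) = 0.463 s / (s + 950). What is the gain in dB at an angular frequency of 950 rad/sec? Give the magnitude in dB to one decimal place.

|j950| = 950
|j950 + 950| = √(950² + 950²) = 1344
|G(j950)| = 0.463 × 950 / 1344 = 0.32739
20 log₁₀(0.32739) = -9.70 dB

-9.7 dB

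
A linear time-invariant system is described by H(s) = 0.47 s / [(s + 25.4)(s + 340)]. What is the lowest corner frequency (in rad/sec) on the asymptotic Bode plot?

Break frequencies occur at each pole and zero magnitude: 25.4 rad/sec, 340 rad/sec.
The lowest is 25.4 rad/sec.

25.4 rad/sec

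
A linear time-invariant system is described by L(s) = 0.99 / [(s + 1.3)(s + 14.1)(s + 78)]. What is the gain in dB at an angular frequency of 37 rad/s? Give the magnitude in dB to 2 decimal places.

|j37 + 1.3| = √(37² + 1.3²) = 37.02
|j37 + 14.1| = √(37² + 14.1²) = 39.6
|j37 + 78| = √(37² + 78²) = 86.33
|L(j37)| = 0.99 / (37.02 × 39.6 × 86.33) = 7.8226e-06
20 log₁₀(7.8226e-06) = -102.133 dB

-102.13 dB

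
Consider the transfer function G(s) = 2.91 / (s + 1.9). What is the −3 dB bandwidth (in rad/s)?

1.9 rad/s

For a single-pole low-pass, the −3 dB point is at the pole: ω = 1.9 rad/s.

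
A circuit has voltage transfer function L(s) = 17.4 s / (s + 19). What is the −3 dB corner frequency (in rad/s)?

For a single-pole high-pass, the −3 dB point is at the pole: ω = 19 rad/s.

19 rad/s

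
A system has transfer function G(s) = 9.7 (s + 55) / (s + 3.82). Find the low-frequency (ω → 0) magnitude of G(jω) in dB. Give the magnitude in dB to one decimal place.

42.9 dB

G(0) = 9.7 × 55 / 3.82 = 139.66
20 log₁₀(139.66) = 42.90 dB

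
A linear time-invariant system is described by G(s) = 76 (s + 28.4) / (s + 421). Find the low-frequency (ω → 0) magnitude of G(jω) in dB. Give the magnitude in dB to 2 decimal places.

14.20 dB

G(0) = 76 × 28.4 / 421 = 5.1268
20 log₁₀(5.1268) = 14.197 dB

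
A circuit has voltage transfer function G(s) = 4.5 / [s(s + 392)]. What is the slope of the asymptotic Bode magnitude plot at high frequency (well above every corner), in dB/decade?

-40 dB/decade

With 0 zeros and 2 poles, the high-frequency asymptotic slope is 20 × (0 − 2) = -40 dB/decade.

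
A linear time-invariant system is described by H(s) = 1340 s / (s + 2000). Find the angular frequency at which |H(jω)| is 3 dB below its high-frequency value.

For a single-pole high-pass, the −3 dB point is at the pole: ω = 2000 rad s⁻¹.

2000 rad s⁻¹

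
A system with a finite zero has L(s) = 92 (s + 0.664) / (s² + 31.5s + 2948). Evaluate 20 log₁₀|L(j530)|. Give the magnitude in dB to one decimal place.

-15.1 dB

|j530 + 0.664| = √(530² + 0.664²) = 530
|(j530)² + 31.5(j530) + 2948| = |-2.7795e+05 + j16695| = 2.785e+05
|L(j530)| = 92 × 530 / 2.785e+05 = 0.17511
20 log₁₀(0.17511) = -15.13 dB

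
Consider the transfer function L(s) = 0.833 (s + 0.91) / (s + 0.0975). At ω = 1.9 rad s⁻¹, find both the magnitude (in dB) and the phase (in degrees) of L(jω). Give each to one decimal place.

|j1.9 + 0.91| = √(1.9² + 0.91²) = 2.107
|j1.9 + 0.0975| = √(1.9² + 0.0975²) = 1.902
|L(j1.9)| = 0.833 × 2.107 / 1.902 = 0.9224
20 log₁₀(0.9224) = -0.70 dB
∠(j1.9 + 0.91) = arctan(1.9/0.91) = 64.41°
∠(j1.9 + 0.0975) = arctan(1.9/0.0975) = 87.06°
∠L(j1.9) = 64.41° − 87.06° = -22.65°

|L| = -0.7 dB, ∠L = -22.7°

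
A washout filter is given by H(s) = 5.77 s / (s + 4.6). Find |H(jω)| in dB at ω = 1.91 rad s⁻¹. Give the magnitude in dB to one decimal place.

6.9 dB

|j1.91| = 1.91
|j1.91 + 4.6| = √(1.91² + 4.6²) = 4.981
|H(j1.91)| = 5.77 × 1.91 / 4.981 = 2.2126
20 log₁₀(2.2126) = 6.90 dB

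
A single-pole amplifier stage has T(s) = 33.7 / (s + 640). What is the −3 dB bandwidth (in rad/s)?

For a single-pole low-pass, the −3 dB point is at the pole: ω = 640 rad/s.

640 rad/s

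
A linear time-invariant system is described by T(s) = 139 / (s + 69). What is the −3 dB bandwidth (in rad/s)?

69 rad/s

For a single-pole low-pass, the −3 dB point is at the pole: ω = 69 rad/s.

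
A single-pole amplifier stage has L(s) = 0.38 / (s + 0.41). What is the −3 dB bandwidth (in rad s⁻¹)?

0.41 rad s⁻¹

For a single-pole low-pass, the −3 dB point is at the pole: ω = 0.41 rad s⁻¹.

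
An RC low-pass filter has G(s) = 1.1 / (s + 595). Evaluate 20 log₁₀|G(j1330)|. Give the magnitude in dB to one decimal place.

|j1330 + 595| = √(1330² + 595²) = 1457
|G(j1330)| = 1.1 / 1457 = 0.00075496
20 log₁₀(0.00075496) = -62.44 dB

-62.4 dB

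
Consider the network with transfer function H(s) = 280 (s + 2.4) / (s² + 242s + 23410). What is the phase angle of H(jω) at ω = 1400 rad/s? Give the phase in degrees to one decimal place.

-80.2°

∠(j1400 + 2.4) = arctan(1400/2.4) = 89.90°
∠[(j1400)² + 242(j1400) + 23410] = ∠[-1.9366e+06 + j3.388e+05] = 170.08°
∠H(j1400) = 89.90° − 170.08° = -80.17°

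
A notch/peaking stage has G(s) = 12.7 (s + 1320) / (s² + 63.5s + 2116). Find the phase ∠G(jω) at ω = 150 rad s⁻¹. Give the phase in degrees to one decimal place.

∠(j150 + 1320) = arctan(150/1320) = 6.48°
∠[(j150)² + 63.5(j150) + 2116] = ∠[-20384 + j9525] = 154.95°
∠G(j150) = 6.48° − 154.95° = -148.47°

-148.5 deg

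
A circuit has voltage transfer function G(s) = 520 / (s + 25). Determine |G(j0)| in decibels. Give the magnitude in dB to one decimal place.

G(0) = 520 / 25 = 20.8
20 log₁₀(20.8) = 26.36 dB

26.4 dB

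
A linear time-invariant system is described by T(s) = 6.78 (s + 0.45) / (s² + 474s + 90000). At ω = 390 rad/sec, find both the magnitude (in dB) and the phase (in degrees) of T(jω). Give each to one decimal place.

|j390 + 0.45| = √(390² + 0.45²) = 390
|(j390)² + 474(j390) + 90000| = |-62100 + j1.8486e+05| = 1.95e+05
|T(j390)| = 6.78 × 390 / 1.95e+05 = 0.013559
20 log₁₀(0.013559) = -37.36 dB
∠(j390 + 0.45) = arctan(390/0.45) = 89.93°
∠[(j390)² + 474(j390) + 90000] = ∠[-62100 + j1.8486e+05] = 108.57°
∠T(j390) = 89.93° − 108.57° = -18.63°

|T| = -37.4 dB, ∠T = -18.6 deg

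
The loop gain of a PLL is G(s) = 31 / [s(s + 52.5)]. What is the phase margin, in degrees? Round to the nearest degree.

89°

Gain crossover: |G(jω)| = 1 at ω ≈ 0.59 rad/s.
∠G(j0.59) = −90° − arctan(0.59/52.5) ≈ -90.64°
PM = 180° + (-90.64°) = 89.36°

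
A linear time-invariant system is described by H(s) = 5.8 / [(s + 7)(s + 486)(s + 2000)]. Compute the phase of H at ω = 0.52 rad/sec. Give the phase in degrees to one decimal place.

-4.3 deg

∠(j0.52 + 7) = arctan(0.52/7) = 4.25°
∠(j0.52 + 486) = arctan(0.52/486) = 0.06°
∠(j0.52 + 2000) = arctan(0.52/2000) = 0.01°
∠H(j0.52) = − (4.25° + 0.06° + 0.01°) = -4.32°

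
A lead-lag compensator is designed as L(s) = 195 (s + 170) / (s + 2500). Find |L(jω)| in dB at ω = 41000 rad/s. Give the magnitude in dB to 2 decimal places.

45.78 dB

|j41000 + 170| = √(41000² + 170²) = 4.1e+04
|j41000 + 2500| = √(41000² + 2500²) = 4.108e+04
|L(j41000)| = 195 × 4.1e+04 / 4.108e+04 = 194.64
20 log₁₀(194.64) = 45.785 dB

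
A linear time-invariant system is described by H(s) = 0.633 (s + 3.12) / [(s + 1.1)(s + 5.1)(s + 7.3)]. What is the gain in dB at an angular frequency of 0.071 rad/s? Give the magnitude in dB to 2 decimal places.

-26.35 dB

|j0.071 + 3.12| = √(0.071² + 3.12²) = 3.121
|j0.071 + 1.1| = √(0.071² + 1.1²) = 1.102
|j0.071 + 5.1| = √(0.071² + 5.1²) = 5.1
|j0.071 + 7.3| = √(0.071² + 7.3²) = 7.3
|H(j0.071)| = 0.633 × 3.121 / (1.102 × 5.1 × 7.3) = 0.04813
20 log₁₀(0.04813) = -26.352 dB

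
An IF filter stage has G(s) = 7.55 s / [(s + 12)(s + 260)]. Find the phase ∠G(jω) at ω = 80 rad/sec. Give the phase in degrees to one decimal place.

∠(j80) = 90.00°
∠(j80 + 12) = arctan(80/12) = 81.47°
∠(j80 + 260) = arctan(80/260) = 17.10°
∠G(j80) = 90.00° − (81.47° + 17.10°) = -8.57°

-8.6 deg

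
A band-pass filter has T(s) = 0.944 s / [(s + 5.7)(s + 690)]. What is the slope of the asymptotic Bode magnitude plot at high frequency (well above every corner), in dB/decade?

With 1 zero and 2 poles, the high-frequency asymptotic slope is 20 × (1 − 2) = -20 dB/decade.

-20 dB/decade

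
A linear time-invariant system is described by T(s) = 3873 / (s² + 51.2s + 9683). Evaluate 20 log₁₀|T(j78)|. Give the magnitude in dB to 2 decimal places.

|(j78)² + 51.2(j78) + 9683| = |3599 + j3993.6| = 5376
|T(j78)| = 3873 / 5376 = 0.72042
20 log₁₀(0.72042) = -2.848 dB

-2.85 dB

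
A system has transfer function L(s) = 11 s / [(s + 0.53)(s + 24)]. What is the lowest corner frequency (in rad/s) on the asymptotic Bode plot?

0.53 rad/s

Break frequencies occur at each pole and zero magnitude: 0.53 rad/s, 24 rad/s.
The lowest is 0.53 rad/s.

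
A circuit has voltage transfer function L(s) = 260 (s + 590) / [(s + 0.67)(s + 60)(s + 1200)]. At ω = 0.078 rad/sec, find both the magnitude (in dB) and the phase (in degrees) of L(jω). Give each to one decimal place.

|j0.078 + 590| = √(0.078² + 590²) = 590
|j0.078 + 0.67| = √(0.078² + 0.67²) = 0.6745
|j0.078 + 60| = √(0.078² + 60²) = 60
|j0.078 + 1200| = √(0.078² + 1200²) = 1200
|L(j0.078)| = 260 × 590 / (0.6745 × 60 × 1200) = 3.1586
20 log₁₀(3.1586) = 9.99 dB
∠(j0.078 + 590) = arctan(0.078/590) = 0.01°
∠(j0.078 + 0.67) = arctan(0.078/0.67) = 6.64°
∠(j0.078 + 60) = arctan(0.078/60) = 0.07°
∠(j0.078 + 1200) = arctan(0.078/1200) = 0.00°
∠L(j0.078) = 0.01° − (6.64° + 0.07° + 0.00°) = -6.71°

|L| = 10.0 dB, ∠L = -6.7 deg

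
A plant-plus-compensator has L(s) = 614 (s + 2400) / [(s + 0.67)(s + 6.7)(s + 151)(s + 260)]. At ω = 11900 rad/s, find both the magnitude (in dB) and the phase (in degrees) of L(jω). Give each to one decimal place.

|L| = -188.6 dB, ∠L = -279.4°

|j11900 + 2400| = √(11900² + 2400²) = 1.214e+04
|j11900 + 0.67| = √(11900² + 0.67²) = 1.19e+04
|j11900 + 6.7| = √(11900² + 6.7²) = 1.19e+04
|j11900 + 151| = √(11900² + 151²) = 1.19e+04
|j11900 + 260| = √(11900² + 260²) = 1.19e+04
|L(j11900)| = 614 × 1.214e+04 / (1.19e+04 × 1.19e+04 × 1.19e+04 × 1.19e+04) = 3.7157e-10
20 log₁₀(3.7157e-10) = -188.60 dB
∠(j11900 + 2400) = arctan(11900/2400) = 78.60°
∠(j11900 + 0.67) = arctan(11900/0.67) = 90.00°
∠(j11900 + 6.7) = arctan(11900/6.7) = 89.97°
∠(j11900 + 151) = arctan(11900/151) = 89.27°
∠(j11900 + 260) = arctan(11900/260) = 88.75°
∠L(j11900) = 78.60° − (90.00° + 89.97° + 89.27° + 88.75°) = -279.39°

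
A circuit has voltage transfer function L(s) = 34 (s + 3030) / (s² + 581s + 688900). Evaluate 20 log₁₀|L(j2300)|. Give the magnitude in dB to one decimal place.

-31.4 dB

|j2300 + 3030| = √(2300² + 3030²) = 3804
|(j2300)² + 581(j2300) + 688900| = |-4.6011e+06 + j1.3363e+06| = 4.791e+06
|L(j2300)| = 34 × 3804 / 4.791e+06 = 0.026995
20 log₁₀(0.026995) = -31.37 dB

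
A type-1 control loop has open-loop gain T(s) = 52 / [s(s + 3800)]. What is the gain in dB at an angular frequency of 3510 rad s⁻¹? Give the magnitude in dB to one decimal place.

-110.9 dB

|j3510 + 3800| = √(3510² + 3800²) = 5173
|j3510| = 3510
|T(j3510)| = 52 / (5173 × 3510) = 2.8639e-06
20 log₁₀(2.8639e-06) = -110.86 dB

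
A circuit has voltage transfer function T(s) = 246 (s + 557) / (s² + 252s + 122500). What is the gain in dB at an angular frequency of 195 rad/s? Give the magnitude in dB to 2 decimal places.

3.44 dB

|j195 + 557| = √(195² + 557²) = 590.1
|(j195)² + 252(j195) + 122500| = |84475 + j49140| = 9.773e+04
|T(j195)| = 246 × 590.1 / 9.773e+04 = 1.4855
20 log₁₀(1.4855) = 3.438 dB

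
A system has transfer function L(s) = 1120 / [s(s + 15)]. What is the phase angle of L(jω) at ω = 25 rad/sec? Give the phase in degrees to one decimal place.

-149.0 deg

∠(j25 + 15) = arctan(25/15) = 59.04°
∠(j25) = 90.00°
∠L(j25) = − (59.04° + 90.00°) = -149.04°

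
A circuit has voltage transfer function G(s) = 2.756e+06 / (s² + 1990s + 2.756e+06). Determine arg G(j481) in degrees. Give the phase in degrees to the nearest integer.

-21°

∠[(j481)² + 1990(j481) + 2.756e+06] = ∠[2.5246e+06 + j9.5719e+05] = 20.76°
∠G(j481) = −20.76° = -20.76°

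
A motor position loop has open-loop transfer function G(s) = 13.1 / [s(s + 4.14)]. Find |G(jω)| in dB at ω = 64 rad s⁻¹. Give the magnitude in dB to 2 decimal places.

-49.92 dB

|j64 + 4.14| = √(64² + 4.14²) = 64.13
|j64| = 64
|G(j64)| = 13.1 / (64.13 × 64) = 0.0031916
20 log₁₀(0.0031916) = -49.920 dB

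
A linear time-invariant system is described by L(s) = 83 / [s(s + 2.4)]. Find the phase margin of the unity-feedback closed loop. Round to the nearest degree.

Gain crossover: |L(jω)| = 1 at ω ≈ 8.95 rad s⁻¹.
∠L(j8.95) = −90° − arctan(8.95/2.4) ≈ -164.99°
PM = 180° + (-164.99°) = 15.01°

15°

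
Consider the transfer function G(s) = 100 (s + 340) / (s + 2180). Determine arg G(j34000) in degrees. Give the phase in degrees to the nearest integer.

∠(j34000 + 340) = arctan(34000/340) = 89.43°
∠(j34000 + 2180) = arctan(34000/2180) = 86.33°
∠G(j34000) = 89.43° − 86.33° = 3.10°

3°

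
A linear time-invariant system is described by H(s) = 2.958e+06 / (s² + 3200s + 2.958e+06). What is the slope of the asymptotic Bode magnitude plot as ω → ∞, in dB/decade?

-40 dB/decade

With 0 zeros and 2 poles, the high-frequency asymptotic slope is 20 × (0 − 2) = -40 dB/decade.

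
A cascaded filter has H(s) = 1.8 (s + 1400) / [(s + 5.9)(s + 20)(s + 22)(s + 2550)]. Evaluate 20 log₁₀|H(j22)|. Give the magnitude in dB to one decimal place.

|j22 + 1400| = √(22² + 1400²) = 1400
|j22 + 5.9| = √(22² + 5.9²) = 22.78
|j22 + 20| = √(22² + 20²) = 29.73
|j22 + 22| = √(22² + 22²) = 31.11
|j22 + 2550| = √(22² + 2550²) = 2550
|H(j22)| = 1.8 × 1400 / (22.78 × 29.73 × 31.11 × 2550) = 4.6906e-05
20 log₁₀(4.6906e-05) = -86.58 dB

-86.6 dB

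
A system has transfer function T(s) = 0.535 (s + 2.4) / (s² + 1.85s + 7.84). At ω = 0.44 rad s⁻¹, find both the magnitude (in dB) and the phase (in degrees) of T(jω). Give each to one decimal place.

|j0.44 + 2.4| = √(0.44² + 2.4²) = 2.44
|(j0.44)² + 1.85(j0.44) + 7.84| = |7.6464 + j0.814| = 7.69
|T(j0.44)| = 0.535 × 2.44 / 7.69 = 0.16976
20 log₁₀(0.16976) = -15.40 dB
∠(j0.44 + 2.4) = arctan(0.44/2.4) = 10.39°
∠[(j0.44)² + 1.85(j0.44) + 7.84] = ∠[7.6464 + j0.814] = 6.08°
∠T(j0.44) = 10.39° − 6.08° = 4.31°

|T| = -15.4 dB, ∠T = 4.3°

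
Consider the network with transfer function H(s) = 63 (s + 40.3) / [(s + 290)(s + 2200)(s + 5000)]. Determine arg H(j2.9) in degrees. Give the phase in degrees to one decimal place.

3.4°

∠(j2.9 + 40.3) = arctan(2.9/40.3) = 4.12°
∠(j2.9 + 290) = arctan(2.9/290) = 0.57°
∠(j2.9 + 2200) = arctan(2.9/2200) = 0.08°
∠(j2.9 + 5000) = arctan(2.9/5000) = 0.03°
∠H(j2.9) = 4.12° − (0.57° + 0.08° + 0.03°) = 3.43°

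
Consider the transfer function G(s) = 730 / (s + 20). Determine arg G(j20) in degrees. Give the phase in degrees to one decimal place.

∠(j20 + 20) = arctan(20/20) = 45.00°
∠G(j20) = −45.00° = -45.00°

-45.0°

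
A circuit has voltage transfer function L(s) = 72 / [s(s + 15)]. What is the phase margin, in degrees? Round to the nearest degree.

73°

Gain crossover: |L(jω)| = 1 at ω ≈ 4.59 rad s⁻¹.
∠L(j4.59) = −90° − arctan(4.59/15) ≈ -107.01°
PM = 180° + (-107.01°) = 72.99°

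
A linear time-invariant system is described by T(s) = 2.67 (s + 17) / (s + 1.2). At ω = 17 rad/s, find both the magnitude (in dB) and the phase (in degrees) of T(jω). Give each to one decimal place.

|T| = 11.5 dB, ∠T = -41.0°

|j17 + 17| = √(17² + 17²) = 24.04
|j17 + 1.2| = √(17² + 1.2²) = 17.04
|T(j17)| = 2.67 × 24.04 / 17.04 = 3.7666
20 log₁₀(3.7666) = 11.52 dB
∠(j17 + 17) = arctan(17/17) = 45.00°
∠(j17 + 1.2) = arctan(17/1.2) = 85.96°
∠T(j17) = 45.00° − 85.96° = -40.96°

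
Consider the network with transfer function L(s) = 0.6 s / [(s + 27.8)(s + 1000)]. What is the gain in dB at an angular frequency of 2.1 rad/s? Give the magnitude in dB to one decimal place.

|j2.1| = 2.1
|j2.1 + 27.8| = √(2.1² + 27.8²) = 27.88
|j2.1 + 1000| = √(2.1² + 1000²) = 1000
|L(j2.1)| = 0.6 × 2.1 / (27.88 × 1000) = 4.5195e-05
20 log₁₀(4.5195e-05) = -86.90 dB

-86.9 dB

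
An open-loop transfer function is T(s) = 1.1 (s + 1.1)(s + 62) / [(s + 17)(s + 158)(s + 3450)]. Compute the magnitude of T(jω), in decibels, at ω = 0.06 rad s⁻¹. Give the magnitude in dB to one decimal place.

-101.8 dB

|j0.06 + 1.1| = √(0.06² + 1.1²) = 1.102
|j0.06 + 62| = √(0.06² + 62²) = 62
|j0.06 + 17| = √(0.06² + 17²) = 17
|j0.06 + 158| = √(0.06² + 158²) = 158
|j0.06 + 3450| = √(0.06² + 3450²) = 3450
|T(j0.06)| = 1.1 × 1.102 × 62 / (17 × 158 × 3450) = 8.1076e-06
20 log₁₀(8.1076e-06) = -101.82 dB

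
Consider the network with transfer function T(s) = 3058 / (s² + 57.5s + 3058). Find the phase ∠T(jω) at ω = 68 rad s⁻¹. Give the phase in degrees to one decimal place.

-111.8 deg

∠[(j68)² + 57.5(j68) + 3058] = ∠[-1566 + j3910] = 111.83°
∠T(j68) = −111.83° = -111.83°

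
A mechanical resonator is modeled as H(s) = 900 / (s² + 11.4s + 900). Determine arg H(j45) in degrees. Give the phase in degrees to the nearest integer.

-155°

∠[(j45)² + 11.4(j45) + 900] = ∠[-1125 + j513] = 155.49°
∠H(j45) = −155.49° = -155.49°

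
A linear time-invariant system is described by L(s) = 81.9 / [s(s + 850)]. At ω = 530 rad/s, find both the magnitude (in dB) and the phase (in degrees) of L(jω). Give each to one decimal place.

|j530 + 850| = √(530² + 850²) = 1002
|j530| = 530
|L(j530)| = 81.9 / (1002 × 530) = 0.00015427
20 log₁₀(0.00015427) = -76.23 dB
∠(j530 + 850) = arctan(530/850) = 31.94°
∠(j530) = 90.00°
∠L(j530) = − (31.94° + 90.00°) = -121.94°

|L| = -76.2 dB, ∠L = -121.9°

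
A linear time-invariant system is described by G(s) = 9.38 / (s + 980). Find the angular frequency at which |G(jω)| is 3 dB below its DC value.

For a single-pole low-pass, the −3 dB point is at the pole: ω = 980 rad/sec.

980 rad/sec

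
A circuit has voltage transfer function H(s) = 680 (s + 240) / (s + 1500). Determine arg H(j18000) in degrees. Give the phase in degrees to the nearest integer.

∠(j18000 + 240) = arctan(18000/240) = 89.24°
∠(j18000 + 1500) = arctan(18000/1500) = 85.24°
∠H(j18000) = 89.24° − 85.24° = 4.00°

4°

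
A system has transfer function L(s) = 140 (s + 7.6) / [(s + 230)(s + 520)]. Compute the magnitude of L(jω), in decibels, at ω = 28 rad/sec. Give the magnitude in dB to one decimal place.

-29.5 dB

|j28 + 7.6| = √(28² + 7.6²) = 29.01
|j28 + 230| = √(28² + 230²) = 231.7
|j28 + 520| = √(28² + 520²) = 520.8
|L(j28)| = 140 × 29.01 / (231.7 × 520.8) = 0.033664
20 log₁₀(0.033664) = -29.46 dB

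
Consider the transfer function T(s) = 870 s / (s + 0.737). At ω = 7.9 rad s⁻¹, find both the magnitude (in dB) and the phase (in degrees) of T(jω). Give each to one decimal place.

|j7.9| = 7.9
|j7.9 + 0.737| = √(7.9² + 0.737²) = 7.934
|T(j7.9)| = 870 × 7.9 / 7.934 = 866.24
20 log₁₀(866.24) = 58.75 dB
∠(j7.9) = 90.00°
∠(j7.9 + 0.737) = arctan(7.9/0.737) = 84.67°
∠T(j7.9) = 90.00° − 84.67° = 5.33°

|T| = 58.8 dB, ∠T = 5.3°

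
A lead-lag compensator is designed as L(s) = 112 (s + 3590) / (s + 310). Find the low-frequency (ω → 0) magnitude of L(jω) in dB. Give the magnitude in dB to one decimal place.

62.3 dB

L(0) = 112 × 3590 / 310 = 1297
20 log₁₀(1297) = 62.26 dB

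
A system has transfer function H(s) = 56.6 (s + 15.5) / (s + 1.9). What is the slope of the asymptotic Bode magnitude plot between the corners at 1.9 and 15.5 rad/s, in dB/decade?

-20 dB/decade

In this band the factors already past their corner are: pole at 1.9; net slope = -20 dB/decade.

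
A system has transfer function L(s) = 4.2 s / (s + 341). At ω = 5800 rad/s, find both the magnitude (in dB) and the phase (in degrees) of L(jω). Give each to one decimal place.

|L| = 12.4 dB, ∠L = 3.4°

|j5800| = 5800
|j5800 + 341| = √(5800² + 341²) = 5810
|L(j5800)| = 4.2 × 5800 / 5810 = 4.1928
20 log₁₀(4.1928) = 12.45 dB
∠(j5800) = 90.00°
∠(j5800 + 341) = arctan(5800/341) = 86.64°
∠L(j5800) = 90.00° − 86.64° = 3.36°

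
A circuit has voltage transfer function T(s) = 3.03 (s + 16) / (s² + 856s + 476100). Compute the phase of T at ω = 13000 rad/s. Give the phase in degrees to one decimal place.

-86.3 deg

∠(j13000 + 16) = arctan(13000/16) = 89.93°
∠[(j13000)² + 856(j13000) + 476100] = ∠[-1.6852e+08 + j1.1128e+07] = 176.22°
∠T(j13000) = 89.93° − 176.22° = -86.29°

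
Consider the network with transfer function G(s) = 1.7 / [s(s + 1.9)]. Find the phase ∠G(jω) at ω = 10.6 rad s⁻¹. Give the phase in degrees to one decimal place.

-169.8 deg

∠(j10.6 + 1.9) = arctan(10.6/1.9) = 79.84°
∠(j10.6) = 90.00°
∠G(j10.6) = − (79.84° + 90.00°) = -169.84°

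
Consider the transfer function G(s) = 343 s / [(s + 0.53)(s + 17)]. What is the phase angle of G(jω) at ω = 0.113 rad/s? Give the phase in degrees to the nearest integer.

78°

∠(j0.113) = 90.00°
∠(j0.113 + 0.53) = arctan(0.113/0.53) = 12.04°
∠(j0.113 + 17) = arctan(0.113/17) = 0.38°
∠G(j0.113) = 90.00° − (12.04° + 0.38°) = 77.58°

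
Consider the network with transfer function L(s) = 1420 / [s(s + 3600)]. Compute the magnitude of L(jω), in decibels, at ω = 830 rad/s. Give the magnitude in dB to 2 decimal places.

|j830 + 3600| = √(830² + 3600²) = 3694
|j830| = 830
|L(j830)| = 1420 / (3694 × 830) = 0.00046309
20 log₁₀(0.00046309) = -66.687 dB

-66.69 dB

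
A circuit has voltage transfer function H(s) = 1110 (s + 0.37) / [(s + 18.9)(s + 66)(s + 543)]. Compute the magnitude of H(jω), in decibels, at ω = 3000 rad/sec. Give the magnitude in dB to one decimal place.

|j3000 + 0.37| = √(3000² + 0.37²) = 3000
|j3000 + 18.9| = √(3000² + 18.9²) = 3000
|j3000 + 66| = √(3000² + 66²) = 3001
|j3000 + 543| = √(3000² + 543²) = 3049
|H(j3000)| = 1110 × 3000 / (3000 × 3001 × 3049) = 0.00012133
20 log₁₀(0.00012133) = -78.32 dB

-78.3 dB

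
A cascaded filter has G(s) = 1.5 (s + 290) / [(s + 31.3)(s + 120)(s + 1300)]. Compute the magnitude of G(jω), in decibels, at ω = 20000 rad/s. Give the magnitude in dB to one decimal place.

-168.5 dB

|j20000 + 290| = √(20000² + 290²) = 2e+04
|j20000 + 31.3| = √(20000² + 31.3²) = 2e+04
|j20000 + 120| = √(20000² + 120²) = 2e+04
|j20000 + 1300| = √(20000² + 1300²) = 2.004e+04
|G(j20000)| = 1.5 × 2e+04 / (2e+04 × 2e+04 × 2.004e+04) = 3.7424e-09
20 log₁₀(3.7424e-09) = -168.54 dB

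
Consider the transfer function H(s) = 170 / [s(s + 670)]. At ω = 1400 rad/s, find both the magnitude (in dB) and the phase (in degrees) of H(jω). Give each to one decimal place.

|j1400 + 670| = √(1400² + 670²) = 1552
|j1400| = 1400
|H(j1400)| = 170 / (1552 × 1400) = 7.8237e-05
20 log₁₀(7.8237e-05) = -82.13 dB
∠(j1400 + 670) = arctan(1400/670) = 64.43°
∠(j1400) = 90.00°
∠H(j1400) = − (64.43° + 90.00°) = -154.43°

|H| = -82.1 dB, ∠H = -154.4°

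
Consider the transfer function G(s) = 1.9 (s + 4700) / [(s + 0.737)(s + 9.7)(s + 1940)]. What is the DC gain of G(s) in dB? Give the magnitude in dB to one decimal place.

-3.8 dB

G(0) = 1.9 × 4700 / (0.737 × 9.7 × 1940) = 0.64389
20 log₁₀(0.64389) = -3.82 dB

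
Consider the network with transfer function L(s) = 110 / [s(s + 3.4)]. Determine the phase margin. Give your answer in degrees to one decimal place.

Gain crossover: |L(jω)| = 1 at ω ≈ 10.2 rad/s.
∠L(j10.2) = −90° − arctan(10.2/3.4) ≈ -161.59°
PM = 180° + (-161.59°) = 18.41°

18.4°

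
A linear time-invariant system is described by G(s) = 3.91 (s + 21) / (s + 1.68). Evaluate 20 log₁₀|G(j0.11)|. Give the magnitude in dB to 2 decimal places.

|j0.11 + 21| = √(0.11² + 21²) = 21
|j0.11 + 1.68| = √(0.11² + 1.68²) = 1.684
|G(j0.11)| = 3.91 × 21 / 1.684 = 48.771
20 log₁₀(48.771) = 33.763 dB

33.76 dB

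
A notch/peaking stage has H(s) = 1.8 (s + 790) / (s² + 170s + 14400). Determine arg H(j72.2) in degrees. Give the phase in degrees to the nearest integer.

∠(j72.2 + 790) = arctan(72.2/790) = 5.22°
∠[(j72.2)² + 170(j72.2) + 14400] = ∠[9187.2 + j12274] = 53.18°
∠H(j72.2) = 5.22° − 53.18° = -47.96°

-48°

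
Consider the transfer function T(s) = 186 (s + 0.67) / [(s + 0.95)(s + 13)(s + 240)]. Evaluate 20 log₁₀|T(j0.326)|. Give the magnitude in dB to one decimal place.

|j0.326 + 0.67| = √(0.326² + 0.67²) = 0.7451
|j0.326 + 0.95| = √(0.326² + 0.95²) = 1.004
|j0.326 + 13| = √(0.326² + 13²) = 13
|j0.326 + 240| = √(0.326² + 240²) = 240
|T(j0.326)| = 186 × 0.7451 / (1.004 × 13 × 240) = 0.044212
20 log₁₀(0.044212) = -27.09 dB

-27.1 dB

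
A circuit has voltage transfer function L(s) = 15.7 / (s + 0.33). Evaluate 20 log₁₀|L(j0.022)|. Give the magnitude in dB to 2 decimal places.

|j0.022 + 0.33| = √(0.022² + 0.33²) = 0.3307
|L(j0.022)| = 15.7 / 0.3307 = 47.47
20 log₁₀(47.47) = 33.528 dB

33.53 dB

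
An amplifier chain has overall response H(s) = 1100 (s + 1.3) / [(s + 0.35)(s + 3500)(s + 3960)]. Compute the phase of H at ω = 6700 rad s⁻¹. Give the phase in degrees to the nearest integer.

∠(j6700 + 1.3) = arctan(6700/1.3) = 89.99°
∠(j6700 + 0.35) = arctan(6700/0.35) = 90.00°
∠(j6700 + 3500) = arctan(6700/3500) = 62.42°
∠(j6700 + 3960) = arctan(6700/3960) = 59.42°
∠H(j6700) = 89.99° − (90.00° + 62.42° + 59.42°) = -121.84°

-122°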